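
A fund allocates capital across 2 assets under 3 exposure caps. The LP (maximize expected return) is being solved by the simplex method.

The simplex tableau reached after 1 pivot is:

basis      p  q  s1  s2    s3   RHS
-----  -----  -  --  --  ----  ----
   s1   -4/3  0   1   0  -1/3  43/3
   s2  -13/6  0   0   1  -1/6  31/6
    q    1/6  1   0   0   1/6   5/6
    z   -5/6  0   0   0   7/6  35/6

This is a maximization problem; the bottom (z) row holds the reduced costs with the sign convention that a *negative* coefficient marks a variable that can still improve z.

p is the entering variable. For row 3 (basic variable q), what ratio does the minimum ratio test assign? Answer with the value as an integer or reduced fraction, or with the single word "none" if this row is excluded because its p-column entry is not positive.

5

Ratio = RHS / (p entry) = (5/6) / (1/6) = 5.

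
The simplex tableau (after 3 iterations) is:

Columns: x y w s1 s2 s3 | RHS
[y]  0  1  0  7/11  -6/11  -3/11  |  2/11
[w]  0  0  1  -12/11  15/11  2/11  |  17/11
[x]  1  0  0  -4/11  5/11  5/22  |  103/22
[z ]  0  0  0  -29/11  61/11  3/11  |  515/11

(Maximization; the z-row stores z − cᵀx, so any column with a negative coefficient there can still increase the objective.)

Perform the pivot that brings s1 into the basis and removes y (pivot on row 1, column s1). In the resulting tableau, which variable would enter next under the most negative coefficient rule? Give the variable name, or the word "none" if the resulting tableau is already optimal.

s3

Pivot element 7/11. New z-row = old z-row − (-29/11)·(row 1/(7/11)).
Updated z-row coefficients: x: 0, y: 29/7, w: 0, s1: 0, s2: 23/7, s3: -6/7.
The most negative is -6/7 in column s3, so s3 would enter next.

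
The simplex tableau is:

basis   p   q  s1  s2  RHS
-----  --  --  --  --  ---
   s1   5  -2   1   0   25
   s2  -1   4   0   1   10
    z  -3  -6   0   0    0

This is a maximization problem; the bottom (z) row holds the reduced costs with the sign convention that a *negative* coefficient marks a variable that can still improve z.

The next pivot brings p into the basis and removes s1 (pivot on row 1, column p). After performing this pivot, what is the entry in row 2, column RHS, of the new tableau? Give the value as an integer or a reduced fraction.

15

Pivot element is row 1, column p: 5.
Normalize row 1: new (row 1, RHS) = 25/5 = 5.
row 2 ← row 2 − (-1)·(new row 1): 10 − (-1)·5 = 15.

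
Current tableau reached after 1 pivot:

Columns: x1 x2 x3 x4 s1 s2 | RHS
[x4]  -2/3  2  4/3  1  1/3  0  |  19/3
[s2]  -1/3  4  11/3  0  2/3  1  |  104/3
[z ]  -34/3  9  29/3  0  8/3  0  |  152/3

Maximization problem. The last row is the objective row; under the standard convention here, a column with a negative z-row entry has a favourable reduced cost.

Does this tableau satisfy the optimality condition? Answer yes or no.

no

Column x1 has objective-row coefficient -34/3, which is negative; an improving pivot exists, so not yet optimal.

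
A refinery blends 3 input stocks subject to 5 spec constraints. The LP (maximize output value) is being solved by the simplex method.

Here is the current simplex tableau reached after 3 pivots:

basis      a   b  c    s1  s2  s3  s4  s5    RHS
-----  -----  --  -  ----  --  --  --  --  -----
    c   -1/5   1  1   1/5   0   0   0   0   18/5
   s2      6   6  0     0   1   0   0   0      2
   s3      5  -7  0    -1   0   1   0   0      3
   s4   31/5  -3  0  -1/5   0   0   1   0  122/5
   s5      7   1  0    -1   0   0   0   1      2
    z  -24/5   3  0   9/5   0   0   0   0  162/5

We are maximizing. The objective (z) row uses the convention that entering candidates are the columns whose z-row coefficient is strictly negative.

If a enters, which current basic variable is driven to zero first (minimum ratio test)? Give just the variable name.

Ratios: row 1 (c): entry -1/5 ≤ 0, skip; row 2 (s2): 2/6 = 1/3; row 3 (s3): 3/5 = 3/5; row 4 (s4): (122/5)/(31/5) = 122/31; row 5 (s5): 2/7 = 2/7.
Minimum ratio 2/7 is in the s5 row, so s5 leaves.

s5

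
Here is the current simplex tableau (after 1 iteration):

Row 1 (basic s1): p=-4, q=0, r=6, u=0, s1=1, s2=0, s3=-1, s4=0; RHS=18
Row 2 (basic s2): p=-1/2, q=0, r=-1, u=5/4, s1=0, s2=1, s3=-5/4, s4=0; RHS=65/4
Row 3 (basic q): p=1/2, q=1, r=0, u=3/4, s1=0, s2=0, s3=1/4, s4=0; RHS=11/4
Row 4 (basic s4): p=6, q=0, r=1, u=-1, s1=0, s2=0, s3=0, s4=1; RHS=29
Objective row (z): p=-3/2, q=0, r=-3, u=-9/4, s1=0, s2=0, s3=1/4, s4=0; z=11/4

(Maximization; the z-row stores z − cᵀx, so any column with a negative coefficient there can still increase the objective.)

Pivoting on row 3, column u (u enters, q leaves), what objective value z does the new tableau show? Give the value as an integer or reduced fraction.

11

Minimum ratio for u: (11/4)/(3/4) = 11/3.
z changes by −(z-row coeff of u)·ratio = −(-9/4)·(11/3) = 33/4.
New z = 11/4 + (33/4) = 11.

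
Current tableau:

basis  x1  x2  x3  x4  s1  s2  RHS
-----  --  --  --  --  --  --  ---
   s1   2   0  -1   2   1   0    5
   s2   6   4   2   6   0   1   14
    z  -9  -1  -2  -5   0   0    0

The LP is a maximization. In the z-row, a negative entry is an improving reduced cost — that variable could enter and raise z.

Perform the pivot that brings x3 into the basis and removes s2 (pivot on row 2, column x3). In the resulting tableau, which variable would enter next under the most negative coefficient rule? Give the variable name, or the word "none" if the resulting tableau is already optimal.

x1

Pivot element 2. New z-row = old z-row − (-2)·(row 2/2).
Updated z-row coefficients: x1: -3, x2: 3, x3: 0, x4: 1, s1: 0, s2: 1.
The most negative is -3 in column x1, so x1 would enter next.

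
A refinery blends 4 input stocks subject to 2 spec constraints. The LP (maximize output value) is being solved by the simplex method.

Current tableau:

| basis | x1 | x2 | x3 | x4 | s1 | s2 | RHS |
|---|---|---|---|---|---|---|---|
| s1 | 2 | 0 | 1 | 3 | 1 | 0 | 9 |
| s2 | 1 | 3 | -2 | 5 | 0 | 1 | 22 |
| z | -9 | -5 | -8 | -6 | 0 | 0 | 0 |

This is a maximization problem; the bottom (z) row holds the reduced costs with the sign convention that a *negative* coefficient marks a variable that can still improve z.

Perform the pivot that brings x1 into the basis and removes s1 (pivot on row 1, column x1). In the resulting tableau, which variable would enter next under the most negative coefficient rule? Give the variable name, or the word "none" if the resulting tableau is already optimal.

x2

Pivot element 2. New z-row = old z-row − (-9)·(row 1/2).
Updated z-row coefficients: x1: 0, x2: -5, x3: -7/2, x4: 15/2, s1: 9/2, s2: 0.
The most negative is -5 in column x2, so x2 would enter next.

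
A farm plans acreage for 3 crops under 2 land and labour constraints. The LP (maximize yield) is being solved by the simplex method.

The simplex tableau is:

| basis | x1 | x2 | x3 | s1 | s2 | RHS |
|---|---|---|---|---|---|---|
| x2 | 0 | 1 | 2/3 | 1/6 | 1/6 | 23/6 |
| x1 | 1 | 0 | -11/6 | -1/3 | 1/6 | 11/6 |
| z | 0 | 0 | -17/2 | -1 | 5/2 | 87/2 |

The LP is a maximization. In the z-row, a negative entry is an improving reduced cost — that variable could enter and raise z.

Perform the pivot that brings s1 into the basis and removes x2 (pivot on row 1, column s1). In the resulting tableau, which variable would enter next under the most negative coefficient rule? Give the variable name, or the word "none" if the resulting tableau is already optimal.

x3

Pivot element 1/6. New z-row = old z-row − (-1)·(row 1/(1/6)).
Updated z-row coefficients: x1: 0, x2: 6, x3: -9/2, s1: 0, s2: 7/2.
The most negative is -9/2 in column x3, so x3 would enter next.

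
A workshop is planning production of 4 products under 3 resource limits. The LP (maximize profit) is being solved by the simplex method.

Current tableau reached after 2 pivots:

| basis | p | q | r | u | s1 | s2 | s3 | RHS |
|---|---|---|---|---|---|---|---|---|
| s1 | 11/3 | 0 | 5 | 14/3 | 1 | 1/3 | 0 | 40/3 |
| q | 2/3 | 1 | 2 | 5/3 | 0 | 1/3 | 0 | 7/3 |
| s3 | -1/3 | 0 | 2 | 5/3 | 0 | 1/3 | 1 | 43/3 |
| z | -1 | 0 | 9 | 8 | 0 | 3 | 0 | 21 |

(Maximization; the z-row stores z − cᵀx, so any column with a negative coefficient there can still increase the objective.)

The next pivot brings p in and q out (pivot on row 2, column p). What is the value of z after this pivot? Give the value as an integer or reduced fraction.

49/2

Minimum ratio for p: (7/3)/(2/3) = 7/2.
z changes by −(z-row coeff of p)·ratio = −(-1)·(7/2) = 7/2.
New z = 21 + (7/2) = 49/2.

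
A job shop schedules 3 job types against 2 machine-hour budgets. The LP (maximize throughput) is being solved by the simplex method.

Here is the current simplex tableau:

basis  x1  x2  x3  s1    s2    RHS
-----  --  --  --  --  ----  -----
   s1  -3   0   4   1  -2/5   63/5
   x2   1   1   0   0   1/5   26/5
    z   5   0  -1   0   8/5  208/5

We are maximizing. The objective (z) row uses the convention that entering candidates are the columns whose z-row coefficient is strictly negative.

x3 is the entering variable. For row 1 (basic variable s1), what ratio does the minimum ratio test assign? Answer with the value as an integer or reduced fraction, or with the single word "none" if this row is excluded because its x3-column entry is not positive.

63/20

Ratio = RHS / (x3 entry) = (63/5) / 4 = 63/20.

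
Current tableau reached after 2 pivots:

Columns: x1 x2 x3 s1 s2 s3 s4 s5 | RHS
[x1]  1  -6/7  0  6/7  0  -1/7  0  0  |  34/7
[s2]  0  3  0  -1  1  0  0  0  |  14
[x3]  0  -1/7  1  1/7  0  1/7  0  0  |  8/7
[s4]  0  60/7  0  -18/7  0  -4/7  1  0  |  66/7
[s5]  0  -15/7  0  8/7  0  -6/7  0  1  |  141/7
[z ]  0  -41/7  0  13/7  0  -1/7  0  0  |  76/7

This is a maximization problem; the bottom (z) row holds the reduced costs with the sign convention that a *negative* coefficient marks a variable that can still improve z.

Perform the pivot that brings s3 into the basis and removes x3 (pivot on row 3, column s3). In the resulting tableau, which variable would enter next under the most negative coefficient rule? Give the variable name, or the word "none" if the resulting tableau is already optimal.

x2

Pivot element 1/7. New z-row = old z-row − (-1/7)·(row 3/(1/7)).
Updated z-row coefficients: x1: 0, x2: -6, x3: 1, s1: 2, s2: 0, s3: 0, s4: 0, s5: 0.
The most negative is -6 in column x2, so x2 would enter next.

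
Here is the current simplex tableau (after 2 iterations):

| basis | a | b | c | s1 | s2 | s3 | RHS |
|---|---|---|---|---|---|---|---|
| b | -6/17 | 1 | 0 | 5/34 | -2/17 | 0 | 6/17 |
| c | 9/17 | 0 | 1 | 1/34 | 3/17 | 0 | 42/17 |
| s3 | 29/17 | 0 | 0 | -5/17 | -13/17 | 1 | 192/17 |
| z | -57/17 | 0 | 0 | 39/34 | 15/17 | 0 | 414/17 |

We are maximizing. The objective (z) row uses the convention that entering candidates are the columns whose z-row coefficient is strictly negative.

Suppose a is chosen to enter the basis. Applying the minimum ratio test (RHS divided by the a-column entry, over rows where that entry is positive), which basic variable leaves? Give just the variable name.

c

Ratios: row 1 (b): entry -6/17 ≤ 0, skip; row 2 (c): (42/17)/(9/17) = 14/3; row 3 (s3): (192/17)/(29/17) = 192/29.
Minimum ratio 14/3 is in the c row, so c leaves.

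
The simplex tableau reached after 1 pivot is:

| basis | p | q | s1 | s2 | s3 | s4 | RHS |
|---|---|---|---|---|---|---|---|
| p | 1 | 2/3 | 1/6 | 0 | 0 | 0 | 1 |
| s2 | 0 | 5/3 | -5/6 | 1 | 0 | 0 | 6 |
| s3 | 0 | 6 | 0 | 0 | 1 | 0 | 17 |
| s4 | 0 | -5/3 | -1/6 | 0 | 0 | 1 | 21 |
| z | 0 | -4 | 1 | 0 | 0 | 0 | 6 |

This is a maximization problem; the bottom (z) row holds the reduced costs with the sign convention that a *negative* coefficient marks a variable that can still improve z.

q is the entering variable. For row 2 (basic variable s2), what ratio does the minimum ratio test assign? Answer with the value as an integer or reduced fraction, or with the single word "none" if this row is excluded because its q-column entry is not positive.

18/5

Ratio = RHS / (q entry) = 6 / (5/3) = 18/5.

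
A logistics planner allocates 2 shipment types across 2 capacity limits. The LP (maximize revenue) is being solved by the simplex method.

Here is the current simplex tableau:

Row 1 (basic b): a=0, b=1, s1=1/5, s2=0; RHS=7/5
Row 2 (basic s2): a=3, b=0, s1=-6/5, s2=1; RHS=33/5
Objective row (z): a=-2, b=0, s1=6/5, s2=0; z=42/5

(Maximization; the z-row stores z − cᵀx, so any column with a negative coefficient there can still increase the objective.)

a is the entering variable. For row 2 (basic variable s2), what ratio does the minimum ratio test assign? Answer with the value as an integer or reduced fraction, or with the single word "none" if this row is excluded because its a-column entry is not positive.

11/5

Ratio = RHS / (a entry) = (33/5) / 3 = 11/5.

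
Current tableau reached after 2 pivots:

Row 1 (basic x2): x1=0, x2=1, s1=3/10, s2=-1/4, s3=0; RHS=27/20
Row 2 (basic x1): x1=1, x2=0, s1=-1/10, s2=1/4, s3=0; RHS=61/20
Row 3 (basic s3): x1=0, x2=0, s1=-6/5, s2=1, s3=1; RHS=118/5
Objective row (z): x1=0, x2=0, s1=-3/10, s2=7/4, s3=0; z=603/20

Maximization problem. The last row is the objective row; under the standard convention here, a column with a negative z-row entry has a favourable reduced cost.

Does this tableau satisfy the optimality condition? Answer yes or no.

no

Column s1 has objective-row coefficient -3/10, which is negative; an improving pivot exists, so not yet optimal.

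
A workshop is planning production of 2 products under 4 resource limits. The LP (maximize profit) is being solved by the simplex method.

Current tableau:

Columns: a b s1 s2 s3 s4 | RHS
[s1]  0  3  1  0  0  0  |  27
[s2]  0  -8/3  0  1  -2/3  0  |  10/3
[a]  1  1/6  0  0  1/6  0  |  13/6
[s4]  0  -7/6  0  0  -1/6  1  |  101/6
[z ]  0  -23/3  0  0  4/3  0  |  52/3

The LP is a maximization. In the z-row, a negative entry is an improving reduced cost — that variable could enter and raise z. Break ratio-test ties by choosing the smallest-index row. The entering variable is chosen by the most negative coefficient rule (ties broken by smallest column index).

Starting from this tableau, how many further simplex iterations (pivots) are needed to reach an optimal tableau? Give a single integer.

1

pivot: b in, s1 out → z = 259/3
No improving column remains; optimal.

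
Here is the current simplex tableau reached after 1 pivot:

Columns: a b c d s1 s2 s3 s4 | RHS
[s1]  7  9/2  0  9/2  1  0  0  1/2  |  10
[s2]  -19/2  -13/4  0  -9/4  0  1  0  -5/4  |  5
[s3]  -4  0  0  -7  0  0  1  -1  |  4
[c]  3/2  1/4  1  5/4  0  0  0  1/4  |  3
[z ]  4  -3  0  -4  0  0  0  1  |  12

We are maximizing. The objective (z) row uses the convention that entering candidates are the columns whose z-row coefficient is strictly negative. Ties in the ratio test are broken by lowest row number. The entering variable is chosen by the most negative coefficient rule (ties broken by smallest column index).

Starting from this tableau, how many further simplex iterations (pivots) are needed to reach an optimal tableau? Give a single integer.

pivot: d in, s1 out → z = 188/9
No improving column remains; optimal.

1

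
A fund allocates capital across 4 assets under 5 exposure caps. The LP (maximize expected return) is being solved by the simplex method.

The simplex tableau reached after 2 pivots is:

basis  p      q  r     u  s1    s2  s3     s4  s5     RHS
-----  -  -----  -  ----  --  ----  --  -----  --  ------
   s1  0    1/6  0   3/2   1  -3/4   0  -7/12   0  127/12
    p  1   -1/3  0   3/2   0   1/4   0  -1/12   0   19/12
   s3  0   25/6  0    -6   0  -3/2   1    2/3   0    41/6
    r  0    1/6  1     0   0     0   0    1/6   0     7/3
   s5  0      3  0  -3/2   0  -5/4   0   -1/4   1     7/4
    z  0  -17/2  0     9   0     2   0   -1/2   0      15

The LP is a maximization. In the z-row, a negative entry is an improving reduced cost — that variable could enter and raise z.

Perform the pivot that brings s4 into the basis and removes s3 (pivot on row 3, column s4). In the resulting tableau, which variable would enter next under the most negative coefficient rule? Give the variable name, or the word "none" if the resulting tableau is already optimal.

Pivot element 2/3. New z-row = old z-row − (-1/2)·(row 3/(2/3)).
Updated z-row coefficients: p: 0, q: -43/8, r: 0, u: 9/2, s1: 0, s2: 7/8, s3: 3/4, s4: 0, s5: 0.
The most negative is -43/8 in column q, so q would enter next.

q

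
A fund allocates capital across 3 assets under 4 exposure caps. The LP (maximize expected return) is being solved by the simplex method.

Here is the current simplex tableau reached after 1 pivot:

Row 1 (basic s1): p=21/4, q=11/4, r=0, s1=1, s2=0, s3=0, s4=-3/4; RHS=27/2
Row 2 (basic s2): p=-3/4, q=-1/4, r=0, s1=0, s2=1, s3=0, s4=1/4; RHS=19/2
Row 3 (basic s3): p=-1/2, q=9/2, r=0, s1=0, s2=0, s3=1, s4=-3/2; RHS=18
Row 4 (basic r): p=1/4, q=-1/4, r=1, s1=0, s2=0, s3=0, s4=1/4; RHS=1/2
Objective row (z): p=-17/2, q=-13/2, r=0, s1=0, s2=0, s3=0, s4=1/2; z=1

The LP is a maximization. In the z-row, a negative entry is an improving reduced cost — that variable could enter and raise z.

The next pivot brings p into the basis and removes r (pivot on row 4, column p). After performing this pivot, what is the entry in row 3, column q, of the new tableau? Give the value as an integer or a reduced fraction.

Pivot element is row 4, column p: 1/4.
Normalize row 4: new (row 4, q) = (-1/4)/(1/4) = -1.
row 3 ← row 3 − (-1/2)·(new row 4): 9/2 − (-1/2)·(-1) = 4.

4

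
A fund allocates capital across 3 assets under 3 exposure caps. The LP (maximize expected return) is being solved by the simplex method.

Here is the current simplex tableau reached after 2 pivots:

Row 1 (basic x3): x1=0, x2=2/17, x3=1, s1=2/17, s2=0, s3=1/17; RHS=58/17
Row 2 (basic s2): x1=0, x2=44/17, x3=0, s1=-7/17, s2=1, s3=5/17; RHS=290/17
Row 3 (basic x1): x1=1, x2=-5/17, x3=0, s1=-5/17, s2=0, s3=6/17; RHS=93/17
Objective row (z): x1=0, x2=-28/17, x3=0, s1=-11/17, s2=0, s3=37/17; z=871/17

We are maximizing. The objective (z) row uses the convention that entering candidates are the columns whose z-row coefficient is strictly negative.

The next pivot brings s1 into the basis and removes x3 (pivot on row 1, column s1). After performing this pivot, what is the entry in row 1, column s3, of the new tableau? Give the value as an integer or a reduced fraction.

1/2

Pivot element is row 1, column s1: 2/17.
Normalize row 1: new (row 1, s3) = (1/17)/(2/17) = 1/2.
Row 1 is the pivot row, so the entry is 1/2.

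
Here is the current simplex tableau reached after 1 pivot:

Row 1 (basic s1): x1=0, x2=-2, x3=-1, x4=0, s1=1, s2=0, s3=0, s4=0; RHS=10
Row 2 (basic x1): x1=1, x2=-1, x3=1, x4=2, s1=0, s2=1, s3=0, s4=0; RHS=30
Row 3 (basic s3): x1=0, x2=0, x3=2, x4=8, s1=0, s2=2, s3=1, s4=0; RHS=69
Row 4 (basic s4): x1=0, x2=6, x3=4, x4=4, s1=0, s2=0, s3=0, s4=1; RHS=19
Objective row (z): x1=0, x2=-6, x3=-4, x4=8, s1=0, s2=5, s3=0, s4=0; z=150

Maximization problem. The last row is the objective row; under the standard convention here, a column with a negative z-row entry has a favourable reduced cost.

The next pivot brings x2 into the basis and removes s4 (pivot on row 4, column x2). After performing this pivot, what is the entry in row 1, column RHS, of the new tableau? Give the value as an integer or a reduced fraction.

Pivot element is row 4, column x2: 6.
Normalize row 4: new (row 4, RHS) = 19/6 = 19/6.
row 1 ← row 1 − (-2)·(new row 4): 10 − (-2)·(19/6) = 49/3.

49/3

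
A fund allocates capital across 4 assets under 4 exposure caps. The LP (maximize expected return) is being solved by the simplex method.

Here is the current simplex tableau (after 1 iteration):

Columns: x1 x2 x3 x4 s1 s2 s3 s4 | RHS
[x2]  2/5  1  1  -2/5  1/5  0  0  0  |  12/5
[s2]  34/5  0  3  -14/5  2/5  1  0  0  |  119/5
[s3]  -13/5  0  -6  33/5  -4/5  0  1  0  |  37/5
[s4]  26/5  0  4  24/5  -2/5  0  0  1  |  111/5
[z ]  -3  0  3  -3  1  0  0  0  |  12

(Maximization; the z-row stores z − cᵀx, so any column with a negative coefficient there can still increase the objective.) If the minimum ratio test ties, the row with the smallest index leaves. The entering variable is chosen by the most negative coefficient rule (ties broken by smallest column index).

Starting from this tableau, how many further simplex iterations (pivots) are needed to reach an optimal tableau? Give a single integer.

3

pivot: x1 in, s2 out → z = 45/2
pivot: x4 in, s4 out → z = 2943/118
pivot: s2 in, s3 out → z = 986/39
No improving column remains; optimal.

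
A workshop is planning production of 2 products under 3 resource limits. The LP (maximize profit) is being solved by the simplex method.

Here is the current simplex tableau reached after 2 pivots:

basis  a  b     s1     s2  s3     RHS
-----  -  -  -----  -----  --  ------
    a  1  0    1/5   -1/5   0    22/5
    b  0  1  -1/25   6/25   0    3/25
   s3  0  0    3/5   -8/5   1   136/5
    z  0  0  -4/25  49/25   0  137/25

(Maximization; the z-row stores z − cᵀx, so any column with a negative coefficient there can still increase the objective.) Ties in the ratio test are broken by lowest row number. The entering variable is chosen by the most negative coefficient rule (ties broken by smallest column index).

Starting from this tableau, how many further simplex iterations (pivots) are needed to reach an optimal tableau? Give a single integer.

pivot: s1 in, a out → z = 9
No improving column remains; optimal.

1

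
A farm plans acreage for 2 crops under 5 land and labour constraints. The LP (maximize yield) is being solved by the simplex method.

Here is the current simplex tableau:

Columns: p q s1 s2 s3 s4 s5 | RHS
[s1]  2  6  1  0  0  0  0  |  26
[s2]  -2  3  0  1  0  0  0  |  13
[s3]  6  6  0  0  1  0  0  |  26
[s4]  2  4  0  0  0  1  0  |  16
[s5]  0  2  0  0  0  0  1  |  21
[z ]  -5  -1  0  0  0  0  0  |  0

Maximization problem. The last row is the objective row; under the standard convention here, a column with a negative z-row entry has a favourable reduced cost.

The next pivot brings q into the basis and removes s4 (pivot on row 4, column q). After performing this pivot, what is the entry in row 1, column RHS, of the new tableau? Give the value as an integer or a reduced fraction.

2

Pivot element is row 4, column q: 4.
Normalize row 4: new (row 4, RHS) = 16/4 = 4.
row 1 ← row 1 − 6·(new row 4): 26 − 6·4 = 2.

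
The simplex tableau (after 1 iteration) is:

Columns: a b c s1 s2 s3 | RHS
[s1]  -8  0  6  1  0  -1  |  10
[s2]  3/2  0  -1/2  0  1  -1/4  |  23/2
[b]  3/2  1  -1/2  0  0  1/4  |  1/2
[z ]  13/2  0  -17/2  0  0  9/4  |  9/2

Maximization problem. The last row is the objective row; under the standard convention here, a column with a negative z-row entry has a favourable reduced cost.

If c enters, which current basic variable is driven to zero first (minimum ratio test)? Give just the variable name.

Ratios: row 1 (s1): 10/6 = 5/3; row 2 (s2): entry -1/2 ≤ 0, skip; row 3 (b): entry -1/2 ≤ 0, skip.
Minimum ratio 5/3 is in the s1 row, so s1 leaves.

s1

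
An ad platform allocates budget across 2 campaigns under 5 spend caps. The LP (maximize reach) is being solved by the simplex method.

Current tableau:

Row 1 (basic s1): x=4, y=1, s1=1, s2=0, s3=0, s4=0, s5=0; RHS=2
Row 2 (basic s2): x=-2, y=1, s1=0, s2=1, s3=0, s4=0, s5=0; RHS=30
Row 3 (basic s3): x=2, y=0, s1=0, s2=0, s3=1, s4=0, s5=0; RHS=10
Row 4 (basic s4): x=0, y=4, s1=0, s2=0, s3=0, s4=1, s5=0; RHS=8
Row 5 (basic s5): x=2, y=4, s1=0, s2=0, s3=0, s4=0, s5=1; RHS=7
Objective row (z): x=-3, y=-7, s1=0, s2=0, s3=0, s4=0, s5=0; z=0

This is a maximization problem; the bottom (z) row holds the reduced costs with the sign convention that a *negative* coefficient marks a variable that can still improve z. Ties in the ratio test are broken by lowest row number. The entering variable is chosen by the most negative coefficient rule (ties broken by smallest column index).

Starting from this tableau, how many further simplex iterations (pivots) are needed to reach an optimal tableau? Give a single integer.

pivot: y in, s5 out → z = 49/4
No improving column remains; optimal.

1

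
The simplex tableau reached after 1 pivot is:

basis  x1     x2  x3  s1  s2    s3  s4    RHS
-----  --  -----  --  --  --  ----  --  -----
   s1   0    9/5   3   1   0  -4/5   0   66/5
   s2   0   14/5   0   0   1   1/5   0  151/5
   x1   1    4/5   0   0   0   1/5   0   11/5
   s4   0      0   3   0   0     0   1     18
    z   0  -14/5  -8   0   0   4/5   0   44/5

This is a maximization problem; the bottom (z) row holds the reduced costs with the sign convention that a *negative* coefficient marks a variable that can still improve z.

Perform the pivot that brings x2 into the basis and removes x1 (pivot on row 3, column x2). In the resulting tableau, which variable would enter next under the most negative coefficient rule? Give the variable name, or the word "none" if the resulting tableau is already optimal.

Pivot element 4/5. New z-row = old z-row − (-14/5)·(row 3/(4/5)).
Updated z-row coefficients: x1: 7/2, x2: 0, x3: -8, s1: 0, s2: 0, s3: 3/2, s4: 0.
The most negative is -8 in column x3, so x3 would enter next.

x3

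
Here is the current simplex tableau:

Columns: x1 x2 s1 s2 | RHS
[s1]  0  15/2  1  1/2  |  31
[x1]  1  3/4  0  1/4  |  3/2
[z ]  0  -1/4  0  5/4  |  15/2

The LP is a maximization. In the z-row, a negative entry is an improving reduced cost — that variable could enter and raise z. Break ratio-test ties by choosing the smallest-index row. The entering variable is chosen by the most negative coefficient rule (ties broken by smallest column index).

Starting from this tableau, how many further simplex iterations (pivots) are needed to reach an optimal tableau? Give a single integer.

1

pivot: x2 in, x1 out → z = 8
No improving column remains; optimal.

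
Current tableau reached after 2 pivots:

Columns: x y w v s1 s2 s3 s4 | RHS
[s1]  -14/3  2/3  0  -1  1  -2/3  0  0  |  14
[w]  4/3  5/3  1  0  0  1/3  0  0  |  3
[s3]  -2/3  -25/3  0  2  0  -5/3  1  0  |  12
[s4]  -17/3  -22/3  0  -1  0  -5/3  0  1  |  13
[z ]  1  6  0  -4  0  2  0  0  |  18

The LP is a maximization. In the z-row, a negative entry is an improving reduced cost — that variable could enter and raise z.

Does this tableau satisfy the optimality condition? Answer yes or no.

Column v has objective-row coefficient -4, which is negative; an improving pivot exists, so not yet optimal.

no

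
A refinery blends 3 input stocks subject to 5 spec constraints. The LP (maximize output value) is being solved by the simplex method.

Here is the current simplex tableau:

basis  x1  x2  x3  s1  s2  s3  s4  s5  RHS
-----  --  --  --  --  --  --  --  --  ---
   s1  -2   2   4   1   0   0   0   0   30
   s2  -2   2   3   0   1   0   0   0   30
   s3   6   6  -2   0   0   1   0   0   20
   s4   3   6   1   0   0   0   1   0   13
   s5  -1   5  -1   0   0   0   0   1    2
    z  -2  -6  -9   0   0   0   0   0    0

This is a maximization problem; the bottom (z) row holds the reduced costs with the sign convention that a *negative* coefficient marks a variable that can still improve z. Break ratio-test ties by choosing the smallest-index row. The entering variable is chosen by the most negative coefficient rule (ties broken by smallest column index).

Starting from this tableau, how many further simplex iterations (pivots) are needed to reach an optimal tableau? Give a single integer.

pivot: x3 in, s1 out → z = 135/2
pivot: x1 in, s4 out → z = 544/7
No improving column remains; optimal.

2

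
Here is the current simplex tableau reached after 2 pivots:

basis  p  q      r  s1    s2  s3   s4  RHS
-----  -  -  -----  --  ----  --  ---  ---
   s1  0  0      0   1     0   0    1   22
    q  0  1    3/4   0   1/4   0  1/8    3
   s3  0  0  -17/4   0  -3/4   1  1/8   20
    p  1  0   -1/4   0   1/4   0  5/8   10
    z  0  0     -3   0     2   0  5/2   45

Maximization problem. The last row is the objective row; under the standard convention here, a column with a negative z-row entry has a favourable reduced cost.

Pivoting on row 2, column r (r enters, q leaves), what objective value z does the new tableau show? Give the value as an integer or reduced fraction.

57

Minimum ratio for r: 3/(3/4) = 4.
z changes by −(z-row coeff of r)·ratio = −(-3)·4 = 12.
New z = 45 + 12 = 57.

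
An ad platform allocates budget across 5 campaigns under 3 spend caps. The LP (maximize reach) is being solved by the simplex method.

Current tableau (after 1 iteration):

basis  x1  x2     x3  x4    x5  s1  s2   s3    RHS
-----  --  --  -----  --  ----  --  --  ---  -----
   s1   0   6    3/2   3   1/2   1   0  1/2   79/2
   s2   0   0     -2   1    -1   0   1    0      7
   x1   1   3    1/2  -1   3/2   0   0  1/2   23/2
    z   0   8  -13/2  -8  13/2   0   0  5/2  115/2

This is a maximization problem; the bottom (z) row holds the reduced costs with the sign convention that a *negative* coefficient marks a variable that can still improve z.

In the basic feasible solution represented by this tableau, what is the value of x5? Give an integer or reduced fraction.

0

x5 is nonbasic (not in the basis column), so its value in the current BFS is 0.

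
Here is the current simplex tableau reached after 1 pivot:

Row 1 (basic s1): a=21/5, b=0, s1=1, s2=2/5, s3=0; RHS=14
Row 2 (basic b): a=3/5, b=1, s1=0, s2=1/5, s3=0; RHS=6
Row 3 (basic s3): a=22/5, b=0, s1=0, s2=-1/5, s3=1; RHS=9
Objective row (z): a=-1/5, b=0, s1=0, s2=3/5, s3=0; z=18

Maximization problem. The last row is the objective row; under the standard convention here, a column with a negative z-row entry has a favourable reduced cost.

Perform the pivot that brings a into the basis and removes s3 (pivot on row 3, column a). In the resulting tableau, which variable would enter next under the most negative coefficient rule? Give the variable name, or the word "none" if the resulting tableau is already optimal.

Pivot element 22/5. New z-row = old z-row − (-1/5)·(row 3/(22/5)).
Updated z-row coefficients: a: 0, b: 0, s1: 0, s2: 13/22, s3: 1/22.
No coefficient is strictly negative; the tableau after this pivot is optimal.

none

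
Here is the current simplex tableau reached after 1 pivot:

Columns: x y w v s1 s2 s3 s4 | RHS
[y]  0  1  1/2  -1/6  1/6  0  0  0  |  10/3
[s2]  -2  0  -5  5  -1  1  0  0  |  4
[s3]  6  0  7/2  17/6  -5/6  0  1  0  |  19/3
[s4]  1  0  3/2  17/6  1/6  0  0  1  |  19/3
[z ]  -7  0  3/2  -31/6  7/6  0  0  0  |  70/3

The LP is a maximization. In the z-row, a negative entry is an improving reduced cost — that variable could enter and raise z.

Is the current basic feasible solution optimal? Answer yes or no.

no

Column x has objective-row coefficient -7, which is negative; an improving pivot exists, so not yet optimal.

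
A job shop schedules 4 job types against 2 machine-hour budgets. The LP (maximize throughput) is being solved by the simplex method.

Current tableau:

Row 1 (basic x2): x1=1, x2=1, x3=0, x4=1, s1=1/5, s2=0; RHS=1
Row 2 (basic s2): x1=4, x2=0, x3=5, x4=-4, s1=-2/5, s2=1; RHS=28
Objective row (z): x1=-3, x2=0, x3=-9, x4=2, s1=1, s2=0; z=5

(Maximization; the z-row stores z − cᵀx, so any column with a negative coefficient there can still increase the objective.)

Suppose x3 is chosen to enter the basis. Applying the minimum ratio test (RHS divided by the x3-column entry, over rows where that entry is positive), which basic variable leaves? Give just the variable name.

s2

Ratios: row 1 (x2): entry 0 ≤ 0, skip; row 2 (s2): 28/5 = 28/5.
Minimum ratio 28/5 is in the s2 row, so s2 leaves.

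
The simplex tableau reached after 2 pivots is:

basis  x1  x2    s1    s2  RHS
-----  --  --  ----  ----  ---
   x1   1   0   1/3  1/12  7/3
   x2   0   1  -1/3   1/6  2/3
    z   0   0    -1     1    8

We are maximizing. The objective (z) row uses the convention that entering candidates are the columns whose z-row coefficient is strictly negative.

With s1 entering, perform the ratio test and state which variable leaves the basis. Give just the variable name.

Ratios: row 1 (x1): (7/3)/(1/3) = 7; row 2 (x2): entry -1/3 ≤ 0, skip.
Minimum ratio 7 is in the x1 row, so x1 leaves.

x1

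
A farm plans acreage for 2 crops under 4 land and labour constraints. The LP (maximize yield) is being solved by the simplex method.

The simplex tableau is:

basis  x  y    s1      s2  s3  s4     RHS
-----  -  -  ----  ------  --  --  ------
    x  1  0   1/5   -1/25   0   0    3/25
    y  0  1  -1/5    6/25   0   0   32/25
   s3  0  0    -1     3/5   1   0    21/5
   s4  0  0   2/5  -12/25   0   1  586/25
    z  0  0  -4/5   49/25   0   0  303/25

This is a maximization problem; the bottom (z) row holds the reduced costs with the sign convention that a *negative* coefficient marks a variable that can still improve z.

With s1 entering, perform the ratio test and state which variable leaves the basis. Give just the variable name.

x

Ratios: row 1 (x): (3/25)/(1/5) = 3/5; row 2 (y): entry -1/5 ≤ 0, skip; row 3 (s3): entry -1 ≤ 0, skip; row 4 (s4): (586/25)/(2/5) = 293/5.
Minimum ratio 3/5 is in the x row, so x leaves.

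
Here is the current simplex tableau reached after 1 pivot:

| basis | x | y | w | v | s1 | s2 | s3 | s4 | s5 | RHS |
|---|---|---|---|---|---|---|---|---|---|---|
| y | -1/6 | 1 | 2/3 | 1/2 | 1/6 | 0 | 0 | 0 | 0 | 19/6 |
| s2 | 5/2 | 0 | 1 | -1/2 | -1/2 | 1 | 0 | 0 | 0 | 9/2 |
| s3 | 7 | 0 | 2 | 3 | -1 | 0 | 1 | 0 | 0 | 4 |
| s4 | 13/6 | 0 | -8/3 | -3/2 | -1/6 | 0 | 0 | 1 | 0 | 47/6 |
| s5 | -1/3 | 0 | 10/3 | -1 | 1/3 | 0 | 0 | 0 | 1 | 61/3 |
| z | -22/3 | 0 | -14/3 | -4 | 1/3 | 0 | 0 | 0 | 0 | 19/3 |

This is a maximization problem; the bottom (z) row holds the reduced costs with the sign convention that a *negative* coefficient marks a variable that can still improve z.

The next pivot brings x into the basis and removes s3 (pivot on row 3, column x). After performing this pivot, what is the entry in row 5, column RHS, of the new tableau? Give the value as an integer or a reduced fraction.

Pivot element is row 3, column x: 7.
Normalize row 3: new (row 3, RHS) = 4/7 = 4/7.
row 5 ← row 5 − (-1/3)·(new row 3): 61/3 − (-1/3)·(4/7) = 431/21.

431/21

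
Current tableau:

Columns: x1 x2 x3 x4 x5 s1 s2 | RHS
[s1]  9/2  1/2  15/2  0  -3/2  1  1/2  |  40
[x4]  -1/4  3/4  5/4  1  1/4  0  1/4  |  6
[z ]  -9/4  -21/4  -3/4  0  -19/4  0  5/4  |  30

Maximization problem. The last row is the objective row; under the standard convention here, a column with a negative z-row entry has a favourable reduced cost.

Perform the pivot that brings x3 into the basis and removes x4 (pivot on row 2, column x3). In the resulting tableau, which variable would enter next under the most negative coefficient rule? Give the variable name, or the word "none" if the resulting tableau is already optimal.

Pivot element 5/4. New z-row = old z-row − (-3/4)·(row 2/(5/4)).
Updated z-row coefficients: x1: -12/5, x2: -24/5, x3: 0, x4: 3/5, x5: -23/5, s1: 0, s2: 7/5.
The most negative is -24/5 in column x2, so x2 would enter next.

x2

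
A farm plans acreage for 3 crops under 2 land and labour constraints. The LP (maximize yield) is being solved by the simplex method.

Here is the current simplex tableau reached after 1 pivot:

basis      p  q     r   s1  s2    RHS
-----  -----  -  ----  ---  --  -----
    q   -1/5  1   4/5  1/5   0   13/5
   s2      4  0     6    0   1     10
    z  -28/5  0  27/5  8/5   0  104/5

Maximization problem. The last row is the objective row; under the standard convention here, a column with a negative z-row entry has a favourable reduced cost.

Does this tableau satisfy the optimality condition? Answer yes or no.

no

Column p has objective-row coefficient -28/5, which is negative; an improving pivot exists, so not yet optimal.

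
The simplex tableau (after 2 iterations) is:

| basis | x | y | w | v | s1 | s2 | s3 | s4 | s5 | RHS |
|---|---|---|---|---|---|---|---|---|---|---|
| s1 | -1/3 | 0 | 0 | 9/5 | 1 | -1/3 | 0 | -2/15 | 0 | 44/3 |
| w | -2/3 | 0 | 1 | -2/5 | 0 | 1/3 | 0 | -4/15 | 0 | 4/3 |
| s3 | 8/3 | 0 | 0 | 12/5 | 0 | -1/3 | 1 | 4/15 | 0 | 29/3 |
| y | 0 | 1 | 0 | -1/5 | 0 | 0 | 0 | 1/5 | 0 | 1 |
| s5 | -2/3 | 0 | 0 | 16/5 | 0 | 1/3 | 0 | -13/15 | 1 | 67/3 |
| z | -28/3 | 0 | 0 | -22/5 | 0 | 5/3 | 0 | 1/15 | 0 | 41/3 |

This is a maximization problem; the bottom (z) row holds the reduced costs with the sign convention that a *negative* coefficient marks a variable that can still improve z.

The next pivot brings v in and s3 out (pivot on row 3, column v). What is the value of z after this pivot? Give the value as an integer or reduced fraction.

Minimum ratio for v: (29/3)/(12/5) = 145/36.
z changes by −(z-row coeff of v)·ratio = −(-22/5)·(145/36) = 319/18.
New z = 41/3 + (319/18) = 565/18.

565/18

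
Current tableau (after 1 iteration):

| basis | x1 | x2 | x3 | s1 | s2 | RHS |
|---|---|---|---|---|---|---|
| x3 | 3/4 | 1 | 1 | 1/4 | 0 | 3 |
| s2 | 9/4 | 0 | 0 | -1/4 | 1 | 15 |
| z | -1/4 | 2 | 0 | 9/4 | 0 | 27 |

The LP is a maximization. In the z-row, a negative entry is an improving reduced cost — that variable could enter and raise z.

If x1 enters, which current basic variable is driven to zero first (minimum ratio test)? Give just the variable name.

x3

Ratios: row 1 (x3): 3/(3/4) = 4; row 2 (s2): 15/(9/4) = 20/3.
Minimum ratio 4 is in the x3 row, so x3 leaves.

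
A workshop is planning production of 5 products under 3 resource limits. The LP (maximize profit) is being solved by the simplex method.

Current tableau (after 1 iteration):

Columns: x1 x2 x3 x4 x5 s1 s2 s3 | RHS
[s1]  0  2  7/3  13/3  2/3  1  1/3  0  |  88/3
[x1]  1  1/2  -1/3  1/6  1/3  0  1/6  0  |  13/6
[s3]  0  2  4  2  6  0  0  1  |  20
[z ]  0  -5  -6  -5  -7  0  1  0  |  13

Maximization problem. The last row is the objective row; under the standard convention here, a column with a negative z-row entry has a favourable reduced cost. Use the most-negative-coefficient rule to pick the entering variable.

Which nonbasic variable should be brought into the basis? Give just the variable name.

Objective-row coefficients: x1: 0, x2: -5, x3: -6, x4: -5, x5: -7, s1: 0, s2: 1, s3: 0.
The most negative is -7 in column x5, so x5 enters.

x5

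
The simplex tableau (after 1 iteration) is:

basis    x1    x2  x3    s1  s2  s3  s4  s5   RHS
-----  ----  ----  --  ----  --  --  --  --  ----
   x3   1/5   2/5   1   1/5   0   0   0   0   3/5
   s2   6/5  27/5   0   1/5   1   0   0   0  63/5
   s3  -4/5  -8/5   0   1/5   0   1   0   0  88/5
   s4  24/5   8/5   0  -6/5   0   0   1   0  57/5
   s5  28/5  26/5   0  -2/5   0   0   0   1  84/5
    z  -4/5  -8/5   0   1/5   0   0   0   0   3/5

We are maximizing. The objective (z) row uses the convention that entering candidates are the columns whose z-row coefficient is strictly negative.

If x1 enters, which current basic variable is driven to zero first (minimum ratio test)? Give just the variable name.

Ratios: row 1 (x3): (3/5)/(1/5) = 3; row 2 (s2): (63/5)/(6/5) = 21/2; row 3 (s3): entry -4/5 ≤ 0, skip; row 4 (s4): (57/5)/(24/5) = 19/8; row 5 (s5): (84/5)/(28/5) = 3.
Minimum ratio 19/8 is in the s4 row, so s4 leaves.

s4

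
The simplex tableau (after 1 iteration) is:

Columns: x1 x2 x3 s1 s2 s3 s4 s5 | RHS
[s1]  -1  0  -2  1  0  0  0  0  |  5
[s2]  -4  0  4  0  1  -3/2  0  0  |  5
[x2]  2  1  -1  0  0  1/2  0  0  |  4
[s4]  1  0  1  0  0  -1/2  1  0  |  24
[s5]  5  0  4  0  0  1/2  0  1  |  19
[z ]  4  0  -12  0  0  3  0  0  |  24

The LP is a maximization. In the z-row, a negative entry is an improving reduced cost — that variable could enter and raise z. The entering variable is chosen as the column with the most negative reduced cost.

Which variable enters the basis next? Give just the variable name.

Objective-row coefficients: x1: 4, x2: 0, x3: -12, s1: 0, s2: 0, s3: 3, s4: 0, s5: 0.
The most negative is -12 in column x3, so x3 enters.

x3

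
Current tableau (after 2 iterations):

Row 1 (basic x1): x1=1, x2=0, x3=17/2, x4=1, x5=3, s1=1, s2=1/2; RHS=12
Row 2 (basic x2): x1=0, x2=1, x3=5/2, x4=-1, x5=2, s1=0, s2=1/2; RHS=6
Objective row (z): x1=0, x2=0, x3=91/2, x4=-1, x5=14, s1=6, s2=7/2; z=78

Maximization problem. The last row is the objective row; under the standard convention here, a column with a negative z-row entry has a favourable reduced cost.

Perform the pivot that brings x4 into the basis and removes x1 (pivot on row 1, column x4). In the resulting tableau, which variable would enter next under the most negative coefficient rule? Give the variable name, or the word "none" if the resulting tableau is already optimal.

none

Pivot element 1. New z-row = old z-row − (-1)·(row 1/1).
Updated z-row coefficients: x1: 1, x2: 0, x3: 54, x4: 0, x5: 17, s1: 7, s2: 4.
No coefficient is strictly negative; the tableau after this pivot is optimal.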